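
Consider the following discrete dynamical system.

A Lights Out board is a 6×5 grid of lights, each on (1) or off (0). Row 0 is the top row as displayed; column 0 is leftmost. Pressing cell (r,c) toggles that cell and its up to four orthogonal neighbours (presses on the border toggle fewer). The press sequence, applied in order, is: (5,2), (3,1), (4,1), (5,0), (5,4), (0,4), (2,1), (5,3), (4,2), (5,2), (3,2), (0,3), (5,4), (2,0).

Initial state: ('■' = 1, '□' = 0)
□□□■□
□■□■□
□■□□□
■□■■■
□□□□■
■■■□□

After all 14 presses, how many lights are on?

13

0) □□□■□
□■□■□
□■□□□
■□■■■
□□□□■
■■■□□
1) □□□■□
□■□■□
□■□□□
■□■■■
□□■□■
■□□■□
2) □□□■□
□■□■□
□□□□□
□■□■■
□■■□■
■□□■□
3) □□□■□
□■□■□
□□□□□
□□□■■
■□□□■
■■□■□
4) □□□■□
□■□■□
□□□□□
□□□■■
□□□□■
□□□■□
5) □□□■□
□■□■□
□□□□□
□□□■■
□□□□□
□□□□■
6) □□□□■
□■□■■
□□□□□
□□□■■
□□□□□
□□□□■
7) □□□□■
□□□■■
■■■□□
□■□■■
□□□□□
□□□□■
8) □□□□■
□□□■■
■■■□□
□■□■■
□□□■□
□□■■□
9) □□□□■
□□□■■
■■■□□
□■■■■
□■■□□
□□□■□
10) □□□□■
□□□■■
■■■□□
□■■■■
□■□□□
□■■□□
11) □□□□■
□□□■■
■■□□□
□□□□■
□■■□□
□■■□□
12) □□■■□
□□□□■
■■□□□
□□□□■
□■■□□
□■■□□
13) □□■■□
□□□□■
■■□□□
□□□□■
□■■□■
□■■■■
14) □□■■□
■□□□■
□□□□□
■□□□■
□■■□■
□■■■■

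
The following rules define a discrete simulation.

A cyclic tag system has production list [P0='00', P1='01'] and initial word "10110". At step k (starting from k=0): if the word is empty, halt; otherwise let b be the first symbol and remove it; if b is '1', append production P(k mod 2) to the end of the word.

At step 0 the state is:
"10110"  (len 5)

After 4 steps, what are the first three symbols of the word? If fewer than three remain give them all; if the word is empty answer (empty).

000

k=0  "10110"  (len 5)
k=1  "011000"  (len 6)
k=2  "11000"  (len 5)
k=3  "100000"  (len 6)
k=4  "0000001"  (len 7)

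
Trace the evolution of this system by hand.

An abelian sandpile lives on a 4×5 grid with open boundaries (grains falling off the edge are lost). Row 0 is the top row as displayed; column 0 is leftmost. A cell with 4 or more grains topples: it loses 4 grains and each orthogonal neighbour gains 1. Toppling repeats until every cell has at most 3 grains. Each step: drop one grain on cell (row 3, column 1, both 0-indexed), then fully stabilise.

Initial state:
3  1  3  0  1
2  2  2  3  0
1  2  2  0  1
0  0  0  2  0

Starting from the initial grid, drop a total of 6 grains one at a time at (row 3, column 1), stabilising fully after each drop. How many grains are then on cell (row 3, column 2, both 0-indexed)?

1

k=0  3  1  3  0  1
2  2  2  3  0
1  2  2  0  1
0  0  0  2  0
k=1  3  1  3  0  1
2  2  2  3  0
1  2  2  0  1
0  1  0  2  0
k=2  3  1  3  0  1
2  2  2  3  0
1  2  2  0  1
0  2  0  2  0
k=3  3  1  3  0  1
2  2  2  3  0
1  2  2  0  1
0  3  0  2  0
k=4  3  1  3  0  1
2  2  2  3  0
1  3  2  0  1
1  0  1  2  0
k=5  3  1  3  0  1
2  2  2  3  0
1  3  2  0  1
1  1  1  2  0
k=6  3  1  3  0  1
2  2  2  3  0
1  3  2  0  1
1  2  1  2  0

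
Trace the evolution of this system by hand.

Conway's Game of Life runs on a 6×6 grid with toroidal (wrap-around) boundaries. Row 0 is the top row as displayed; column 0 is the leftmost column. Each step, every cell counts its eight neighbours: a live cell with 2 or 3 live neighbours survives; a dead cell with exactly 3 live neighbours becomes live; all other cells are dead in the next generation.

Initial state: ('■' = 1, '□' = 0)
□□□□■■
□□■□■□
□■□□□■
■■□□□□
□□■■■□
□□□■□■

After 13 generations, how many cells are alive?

0) □□□□■■
□□■□■□
□■□□□■
■■□□□□
□□■■■□
□□□■□■
1) □□□□□■
■□□■■□
□■■□□■
■■□■■■
■■■■■■
□□■□□■
2) ■□□■□■
■■■■■□
□□□□□□
□□□□□□
□□□□□□
□□■□□□
3) ■□□□□■
■■■■■□
□■■■□□
□□□□□□
□□□□□□
□□□□□□
4) ■□■■■■
□□□□■□
■□□□■□
□□■□□□
□□□□□□
□□□□□□
5) □□□■■■
■■□□□□
□□□■□■
□□□□□□
□□□□□□
□□□■■■
6) □□■■□□
■□■■□□
■□□□□□
□□□□□□
□□□□■□
□□□■□■
7) □■□□□□
□□■■□□
□■□□□□
□□□□□□
□□□□■□
□□■■□□
8) □■□□□□
□■■□□□
□□■□□□
□□□□□□
□□□■□□
□□■■□□
9) □■□■□□
□■■□□□
□■■□□□
□□□□□□
□□■■□□
□□■■□□
10) □■□■□□
■□□■□□
□■■□□□
□■□■□□
□□■■□□
□■□□■□
11) ■■□■■□
■□□■□□
■■□■□□
□■□■□□
□■□■■□
□■□□■□
12) ■■□■■□
□□□■□□
■■□■■□
□■□■□□
■■□■■□
□■□□□□
13) ■■□■■□
□□□□□□
■■□■■□
□□□□□□
■■□■■□
□□□□□□

12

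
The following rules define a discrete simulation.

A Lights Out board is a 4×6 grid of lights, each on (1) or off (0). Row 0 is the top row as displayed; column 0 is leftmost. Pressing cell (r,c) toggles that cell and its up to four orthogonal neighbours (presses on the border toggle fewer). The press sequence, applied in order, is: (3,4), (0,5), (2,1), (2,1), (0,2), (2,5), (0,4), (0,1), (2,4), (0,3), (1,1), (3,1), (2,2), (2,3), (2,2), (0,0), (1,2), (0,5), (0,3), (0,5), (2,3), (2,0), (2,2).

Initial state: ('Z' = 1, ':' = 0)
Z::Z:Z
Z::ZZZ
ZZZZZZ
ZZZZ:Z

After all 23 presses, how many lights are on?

14

[0] Z::Z:Z
Z::ZZZ
ZZZZZZ
ZZZZ:Z
[1] Z::Z:Z
Z::ZZZ
ZZZZ:Z
ZZZ:Z:
[2] Z::ZZ:
Z::ZZ:
ZZZZ:Z
ZZZ:Z:
[3] Z::ZZ:
ZZ:ZZ:
:::Z:Z
Z:Z:Z:
[4] Z::ZZ:
Z::ZZ:
ZZZZ:Z
ZZZ:Z:
[5] ZZZ:Z:
Z:ZZZ:
ZZZZ:Z
ZZZ:Z:
[6] ZZZ:Z:
Z:ZZZZ
ZZZZZ:
ZZZ:ZZ
[7] ZZZZ:Z
Z:ZZ:Z
ZZZZZ:
ZZZ:ZZ
[8] :::Z:Z
ZZZZ:Z
ZZZZZ:
ZZZ:ZZ
[9] :::Z:Z
ZZZZZZ
ZZZ::Z
ZZZ::Z
[10] ::Z:ZZ
ZZZ:ZZ
ZZZ::Z
ZZZ::Z
[11] :ZZ:ZZ
::::ZZ
Z:Z::Z
ZZZ::Z
[12] :ZZ:ZZ
::::ZZ
ZZZ::Z
:::::Z
[13] :ZZ:ZZ
::Z:ZZ
Z::Z:Z
::Z::Z
[14] :ZZ:ZZ
::ZZZZ
Z:Z:ZZ
::ZZ:Z
[15] :ZZ:ZZ
:::ZZZ
ZZ:ZZZ
:::Z:Z
[16] Z:Z:ZZ
Z::ZZZ
ZZ:ZZZ
:::Z:Z
[17] Z:::ZZ
ZZZ:ZZ
ZZZZZZ
:::Z:Z
[18] Z:::::
ZZZ:Z:
ZZZZZZ
:::Z:Z
[19] Z:ZZZ:
ZZZZZ:
ZZZZZZ
:::Z:Z
[20] Z:ZZ:Z
ZZZZZZ
ZZZZZZ
:::Z:Z
[21] Z:ZZ:Z
ZZZ:ZZ
ZZ:::Z
:::::Z
[22] Z:ZZ:Z
:ZZ:ZZ
:::::Z
Z::::Z
[23] Z:ZZ:Z
:Z::ZZ
:ZZZ:Z
Z:Z::Z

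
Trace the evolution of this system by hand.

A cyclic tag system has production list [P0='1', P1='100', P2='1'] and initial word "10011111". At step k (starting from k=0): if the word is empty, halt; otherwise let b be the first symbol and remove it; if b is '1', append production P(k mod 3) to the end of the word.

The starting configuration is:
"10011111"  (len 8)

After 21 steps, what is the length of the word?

12

t=0: "10011111"  (len 8)
t=1: "00111111"  (len 8)
t=2: "0111111"  (len 7)
t=3: "111111"  (len 6)
t=4: "111111"  (len 6)
t=5: "11111100"  (len 8)
t=6: "11111001"  (len 8)
t=7: "11110011"  (len 8)
t=8: "1110011100"  (len 10)
t=9: "1100111001"  (len 10)
t=10: "1001110011"  (len 10)
t=11: "001110011100"  (len 12)
t=12: "01110011100"  (len 11)
t=13: "1110011100"  (len 10)
t=14: "110011100100"  (len 12)
t=15: "100111001001"  (len 12)
t=16: "001110010011"  (len 12)
t=17: "01110010011"  (len 11)
t=18: "1110010011"  (len 10)
t=19: "1100100111"  (len 10)
t=20: "100100111100"  (len 12)
t=21: "001001111001"  (len 12)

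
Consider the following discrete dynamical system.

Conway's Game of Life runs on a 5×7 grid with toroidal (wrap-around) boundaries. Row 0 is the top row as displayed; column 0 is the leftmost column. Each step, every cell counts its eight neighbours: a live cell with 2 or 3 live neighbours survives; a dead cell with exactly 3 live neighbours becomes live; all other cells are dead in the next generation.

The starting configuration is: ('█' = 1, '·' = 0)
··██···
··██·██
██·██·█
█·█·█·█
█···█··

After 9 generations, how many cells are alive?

gen 0: ··██···
··██·██
██·██·█
█·█·█·█
█···█··
gen 1: ·██··██
·····██
·······
··█·█··
█·█·███
gen 2: ·███···
█····██
·····█·
·█··█·█
█·█·█··
gen 3: ··████·
███·███
····█··
██·██·█
█···██·
gen 4: ··█····
███···█
·······
██·█··█
█······
gen 5: ··█···█
███····
·······
██····█
█·█···█
gen 6: ··██··█
███····
··█···█
·█····█
··█··█·
gen 7: █··█··█
█·····█
··█···█
███··██
████·██
gen 8: ···██··
·█···█·
··█····
····█··
···█···
gen 9: ··███··
··███··
·······
···█···
···█···

8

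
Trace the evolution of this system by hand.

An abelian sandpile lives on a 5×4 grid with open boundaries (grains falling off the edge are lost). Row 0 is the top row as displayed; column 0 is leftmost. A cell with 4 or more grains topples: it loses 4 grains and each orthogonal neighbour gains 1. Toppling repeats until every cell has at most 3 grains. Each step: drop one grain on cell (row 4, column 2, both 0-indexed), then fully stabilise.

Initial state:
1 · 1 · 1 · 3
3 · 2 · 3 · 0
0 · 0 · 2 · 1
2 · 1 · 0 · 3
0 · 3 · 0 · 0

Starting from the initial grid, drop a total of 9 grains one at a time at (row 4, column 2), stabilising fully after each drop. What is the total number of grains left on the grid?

32

k=0  1 · 1 · 1 · 3
3 · 2 · 3 · 0
0 · 0 · 2 · 1
2 · 1 · 0 · 3
0 · 3 · 0 · 0
k=1  1 · 1 · 1 · 3
3 · 2 · 3 · 0
0 · 0 · 2 · 1
2 · 1 · 0 · 3
0 · 3 · 1 · 0
k=2  1 · 1 · 1 · 3
3 · 2 · 3 · 0
0 · 0 · 2 · 1
2 · 1 · 0 · 3
0 · 3 · 2 · 0
k=3  1 · 1 · 1 · 3
3 · 2 · 3 · 0
0 · 0 · 2 · 1
2 · 1 · 0 · 3
0 · 3 · 3 · 0
k=4  1 · 1 · 1 · 3
3 · 2 · 3 · 0
0 · 0 · 2 · 1
2 · 2 · 1 · 3
1 · 0 · 1 · 1
k=5  1 · 1 · 1 · 3
3 · 2 · 3 · 0
0 · 0 · 2 · 1
2 · 2 · 1 · 3
1 · 0 · 2 · 1
k=6  1 · 1 · 1 · 3
3 · 2 · 3 · 0
0 · 0 · 2 · 1
2 · 2 · 1 · 3
1 · 0 · 3 · 1
k=7  1 · 1 · 1 · 3
3 · 2 · 3 · 0
0 · 0 · 2 · 1
2 · 2 · 2 · 3
1 · 1 · 0 · 2
k=8  1 · 1 · 1 · 3
3 · 2 · 3 · 0
0 · 0 · 2 · 1
2 · 2 · 2 · 3
1 · 1 · 1 · 2
k=9  1 · 1 · 1 · 3
3 · 2 · 3 · 0
0 · 0 · 2 · 1
2 · 2 · 2 · 3
1 · 1 · 2 · 2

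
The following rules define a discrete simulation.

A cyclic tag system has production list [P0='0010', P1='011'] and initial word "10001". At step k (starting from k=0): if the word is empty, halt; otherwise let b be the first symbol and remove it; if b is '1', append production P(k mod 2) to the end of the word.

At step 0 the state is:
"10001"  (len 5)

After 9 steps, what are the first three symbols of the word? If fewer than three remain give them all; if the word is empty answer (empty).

t=0: "10001"  (len 5)
t=1: "00010010"  (len 8)
t=2: "0010010"  (len 7)
t=3: "010010"  (len 6)
t=4: "10010"  (len 5)
t=5: "00100010"  (len 8)
t=6: "0100010"  (len 7)
t=7: "100010"  (len 6)
t=8: "00010011"  (len 8)
t=9: "0010011"  (len 7)

001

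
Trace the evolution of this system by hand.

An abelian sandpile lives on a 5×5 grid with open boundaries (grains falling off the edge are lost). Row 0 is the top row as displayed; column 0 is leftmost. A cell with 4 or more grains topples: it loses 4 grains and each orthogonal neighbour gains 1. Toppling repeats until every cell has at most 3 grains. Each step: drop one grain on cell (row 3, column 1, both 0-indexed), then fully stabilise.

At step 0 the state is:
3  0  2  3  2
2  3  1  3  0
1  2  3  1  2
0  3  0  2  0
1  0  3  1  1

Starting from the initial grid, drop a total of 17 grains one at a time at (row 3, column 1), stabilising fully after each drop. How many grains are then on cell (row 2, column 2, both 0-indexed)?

k=0  3  0  2  3  2
2  3  1  3  0
1  2  3  1  2
0  3  0  2  0
1  0  3  1  1
k=1  3  0  2  3  2
2  3  1  3  0
1  3  3  1  2
1  0  1  2  0
1  1  3  1  1
k=2  3  0  2  3  2
2  3  1  3  0
1  3  3  1  2
1  1  1  2  0
1  1  3  1  1
k=3  3  0  2  3  2
2  3  1  3  0
1  3  3  1  2
1  2  1  2  0
1  1  3  1  1
k=4  3  0  2  3  2
2  3  1  3  0
1  3  3  1  2
1  3  1  2  0
1  1  3  1  1
k=5  3  1  2  3  2
3  0  3  3  0
2  2  0  2  2
2  1  3  2  0
1  2  3  1  1
k=6  3  1  2  3  2
3  0  3  3  0
2  2  0  2  2
2  2  3  2  0
1  2  3  1  1
k=7  3  1  2  3  2
3  0  3  3  0
2  2  0  2  2
2  3  3  2  0
1  2  3  1  1
k=8  3  1  2  3  2
3  0  3  3  0
2  3  1  2  2
3  2  1  3  0
2  0  1  2  1
k=9  3  1  2  3  2
3  0  3  3  0
2  3  1  2  2
3  3  1  3  0
2  0  1  2  1
k=10  0  2  2  3  2
1  2  3  3  0
1  1  2  2  2
1  2  2  3  0
3  1  1  2  1
k=11  0  2  2  3  2
1  2  3  3  0
1  1  2  2  2
1  3  2  3  0
3  1  1  2  1
k=12  0  2  2  3  2
1  2  3  3  0
1  2  2  2  2
2  0  3  3  0
3  2  1  2  1
k=13  0  2  2  3  2
1  2  3  3  0
1  2  2  2  2
2  1  3  3  0
3  2  1  2  1
k=14  0  2  2  3  2
1  2  3  3  0
1  2  2  2  2
2  2  3  3  0
3  2  1  2  1
k=15  0  2  2  3  2
1  2  3  3  0
1  2  2  2  2
2  3  3  3  0
3  2  1  2  1
k=16  0  2  2  3  2
1  2  3  3  0
1  3  3  3  2
3  1  1  0  1
3  3  2  3  1
k=17  0  2  2  3  2
1  2  3  3  0
1  3  3  3  2
3  2  1  0  1
3  3  2  3  1

3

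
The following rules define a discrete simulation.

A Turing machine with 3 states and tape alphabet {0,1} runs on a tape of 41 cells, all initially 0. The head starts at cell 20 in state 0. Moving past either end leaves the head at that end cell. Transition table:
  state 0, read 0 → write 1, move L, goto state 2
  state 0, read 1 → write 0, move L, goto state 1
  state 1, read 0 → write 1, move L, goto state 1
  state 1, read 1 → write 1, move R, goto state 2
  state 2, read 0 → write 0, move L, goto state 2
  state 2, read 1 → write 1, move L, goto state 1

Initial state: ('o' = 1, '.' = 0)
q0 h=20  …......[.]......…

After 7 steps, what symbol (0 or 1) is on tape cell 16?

t=0: q0 h=20  …......[.]......…
t=1: q2 h=19  …......[.]o.....…
t=2: q2 h=18  …......[.].o....…
t=3: q2 h=17  …......[.]..o...…
t=4: q2 h=16  …......[.]...o..…
t=5: q2 h=15  …......[.]....o.…
t=6: q2 h=14  …......[.].....o…
t=7: q2 h=13  …......[.]......…

0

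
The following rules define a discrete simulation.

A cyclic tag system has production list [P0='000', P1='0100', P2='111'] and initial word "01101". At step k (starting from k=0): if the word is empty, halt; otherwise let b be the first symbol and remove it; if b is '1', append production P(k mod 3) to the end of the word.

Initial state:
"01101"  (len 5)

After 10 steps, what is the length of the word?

t=0: "01101"  (len 5)
t=1: "1101"  (len 4)
t=2: "1010100"  (len 7)
t=3: "010100111"  (len 9)
t=4: "10100111"  (len 8)
t=5: "01001110100"  (len 11)
t=6: "1001110100"  (len 10)
t=7: "001110100000"  (len 12)
t=8: "01110100000"  (len 11)
t=9: "1110100000"  (len 10)
t=10: "110100000000"  (len 12)

12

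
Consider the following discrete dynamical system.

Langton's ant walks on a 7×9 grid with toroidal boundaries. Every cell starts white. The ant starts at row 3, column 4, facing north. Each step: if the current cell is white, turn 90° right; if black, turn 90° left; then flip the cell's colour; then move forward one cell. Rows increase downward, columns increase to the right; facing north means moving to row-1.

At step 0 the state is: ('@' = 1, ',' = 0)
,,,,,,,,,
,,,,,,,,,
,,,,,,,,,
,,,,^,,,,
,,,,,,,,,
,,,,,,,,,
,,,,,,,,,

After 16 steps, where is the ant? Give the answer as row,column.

gen 0: ,,,,,,,,,
,,,,,,,,,
,,,,,,,,,
,,,,^,,,,
,,,,,,,,,
,,,,,,,,,
,,,,,,,,,
gen 1: ,,,,,,,,,
,,,,,,,,,
,,,,,,,,,
,,,,@>,,,
,,,,,,,,,
,,,,,,,,,
,,,,,,,,,
gen 2: ,,,,,,,,,
,,,,,,,,,
,,,,,,,,,
,,,,@@,,,
,,,,,v,,,
,,,,,,,,,
,,,,,,,,,
gen 3: ,,,,,,,,,
,,,,,,,,,
,,,,,,,,,
,,,,@@,,,
,,,,<@,,,
,,,,,,,,,
,,,,,,,,,
gen 4: ,,,,,,,,,
,,,,,,,,,
,,,,,,,,,
,,,,^@,,,
,,,,@@,,,
,,,,,,,,,
,,,,,,,,,
gen 5: ,,,,,,,,,
,,,,,,,,,
,,,,,,,,,
,,,<,@,,,
,,,,@@,,,
,,,,,,,,,
,,,,,,,,,
gen 6: ,,,,,,,,,
,,,,,,,,,
,,,^,,,,,
,,,@,@,,,
,,,,@@,,,
,,,,,,,,,
,,,,,,,,,
gen 7: ,,,,,,,,,
,,,,,,,,,
,,,@>,,,,
,,,@,@,,,
,,,,@@,,,
,,,,,,,,,
,,,,,,,,,
gen 8: ,,,,,,,,,
,,,,,,,,,
,,,@@,,,,
,,,@v@,,,
,,,,@@,,,
,,,,,,,,,
,,,,,,,,,
gen 9: ,,,,,,,,,
,,,,,,,,,
,,,@@,,,,
,,,<@@,,,
,,,,@@,,,
,,,,,,,,,
,,,,,,,,,
gen 10: ,,,,,,,,,
,,,,,,,,,
,,,@@,,,,
,,,,@@,,,
,,,v@@,,,
,,,,,,,,,
,,,,,,,,,
gen 11: ,,,,,,,,,
,,,,,,,,,
,,,@@,,,,
,,,,@@,,,
,,<@@@,,,
,,,,,,,,,
,,,,,,,,,
gen 12: ,,,,,,,,,
,,,,,,,,,
,,,@@,,,,
,,^,@@,,,
,,@@@@,,,
,,,,,,,,,
,,,,,,,,,
gen 13: ,,,,,,,,,
,,,,,,,,,
,,,@@,,,,
,,@>@@,,,
,,@@@@,,,
,,,,,,,,,
,,,,,,,,,
gen 14: ,,,,,,,,,
,,,,,,,,,
,,,@@,,,,
,,@@@@,,,
,,@v@@,,,
,,,,,,,,,
,,,,,,,,,
gen 15: ,,,,,,,,,
,,,,,,,,,
,,,@@,,,,
,,@@@@,,,
,,@,>@,,,
,,,,,,,,,
,,,,,,,,,
gen 16: ,,,,,,,,,
,,,,,,,,,
,,,@@,,,,
,,@@^@,,,
,,@,,@,,,
,,,,,,,,,
,,,,,,,,,

3,4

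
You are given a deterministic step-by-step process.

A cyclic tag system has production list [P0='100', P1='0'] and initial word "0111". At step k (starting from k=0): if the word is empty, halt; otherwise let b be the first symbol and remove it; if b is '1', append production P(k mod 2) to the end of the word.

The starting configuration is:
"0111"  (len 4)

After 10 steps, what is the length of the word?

0) "0111"  (len 4)
1) "111"  (len 3)
2) "110"  (len 3)
3) "10100"  (len 5)
4) "01000"  (len 5)
5) "1000"  (len 4)
6) "0000"  (len 4)
7) "000"  (len 3)
8) "00"  (len 2)
9) "0"  (len 1)
10) (halted — word empty)

0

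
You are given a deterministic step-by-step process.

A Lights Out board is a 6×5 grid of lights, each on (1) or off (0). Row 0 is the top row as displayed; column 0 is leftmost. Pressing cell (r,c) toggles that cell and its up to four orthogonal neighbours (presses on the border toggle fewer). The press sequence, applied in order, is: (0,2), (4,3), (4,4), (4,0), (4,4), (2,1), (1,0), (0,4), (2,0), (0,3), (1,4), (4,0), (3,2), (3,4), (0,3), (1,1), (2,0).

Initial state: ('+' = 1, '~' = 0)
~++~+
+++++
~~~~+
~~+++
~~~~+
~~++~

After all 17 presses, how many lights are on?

10

gen 0: ~++~+
+++++
~~~~+
~~+++
~~~~+
~~++~
gen 1: ~~~++
++~++
~~~~+
~~+++
~~~~+
~~++~
gen 2: ~~~++
++~++
~~~~+
~~+~+
~~++~
~~+~~
gen 3: ~~~++
++~++
~~~~+
~~+~~
~~+~+
~~+~+
gen 4: ~~~++
++~++
~~~~+
+~+~~
+++~+
+~+~+
gen 5: ~~~++
++~++
~~~~+
+~+~+
++++~
+~+~~
gen 6: ~~~++
+~~++
+++~+
+++~+
++++~
+~+~~
gen 7: +~~++
~+~++
~++~+
+++~+
++++~
+~+~~
gen 8: +~~~~
~+~+~
~++~+
+++~+
++++~
+~+~~
gen 9: +~~~~
++~+~
+~+~+
~++~+
++++~
+~+~~
gen 10: +~+++
++~~~
+~+~+
~++~+
++++~
+~+~~
gen 11: +~++~
++~++
+~+~~
~++~+
++++~
+~+~~
gen 12: +~++~
++~++
+~+~~
+++~+
~~++~
~~+~~
gen 13: +~++~
++~++
+~~~~
+~~++
~~~+~
~~+~~
gen 14: +~++~
++~++
+~~~+
+~~~~
~~~++
~~+~~
gen 15: +~~~+
++~~+
+~~~+
+~~~~
~~~++
~~+~~
gen 16: ++~~+
~~+~+
++~~+
+~~~~
~~~++
~~+~~
gen 17: ++~~+
+~+~+
~~~~+
~~~~~
~~~++
~~+~~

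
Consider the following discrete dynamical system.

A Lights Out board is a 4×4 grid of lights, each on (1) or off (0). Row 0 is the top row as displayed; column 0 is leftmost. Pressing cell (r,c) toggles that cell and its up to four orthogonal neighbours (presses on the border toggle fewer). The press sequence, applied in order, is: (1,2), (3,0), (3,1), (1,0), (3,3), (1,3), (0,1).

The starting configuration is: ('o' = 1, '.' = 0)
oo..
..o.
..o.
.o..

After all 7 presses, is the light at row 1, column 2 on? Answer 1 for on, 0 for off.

[0] oo..
..o.
..o.
.o..
[1] ooo.
.o.o
....
.o..
[2] ooo.
.o.o
o...
o...
[3] ooo.
.o.o
oo..
.oo.
[4] .oo.
o..o
.o..
.oo.
[5] .oo.
o..o
.o.o
.o.o
[6] .ooo
o.o.
.o..
.o.o
[7] o..o
ooo.
.o..
.o.o

1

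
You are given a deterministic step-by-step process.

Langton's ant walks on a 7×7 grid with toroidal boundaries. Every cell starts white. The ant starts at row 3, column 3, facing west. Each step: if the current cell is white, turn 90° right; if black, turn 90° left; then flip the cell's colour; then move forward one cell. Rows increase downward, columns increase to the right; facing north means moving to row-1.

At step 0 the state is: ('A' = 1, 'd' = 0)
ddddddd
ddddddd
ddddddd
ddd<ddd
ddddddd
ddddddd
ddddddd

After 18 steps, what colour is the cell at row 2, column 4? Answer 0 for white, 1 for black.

[0] ddddddd
ddddddd
ddddddd
ddd<ddd
ddddddd
ddddddd
ddddddd
[1] ddddddd
ddddddd
ddd^ddd
dddAddd
ddddddd
ddddddd
ddddddd
[2] ddddddd
ddddddd
dddA>dd
dddAddd
ddddddd
ddddddd
ddddddd
[3] ddddddd
ddddddd
dddAAdd
dddAvdd
ddddddd
ddddddd
ddddddd
[4] ddddddd
ddddddd
dddAAdd
ddd<Add
ddddddd
ddddddd
ddddddd
[5] ddddddd
ddddddd
dddAAdd
ddddAdd
dddvddd
ddddddd
ddddddd
[6] ddddddd
ddddddd
dddAAdd
ddddAdd
dd<Addd
ddddddd
ddddddd
[7] ddddddd
ddddddd
dddAAdd
dd^dAdd
ddAAddd
ddddddd
ddddddd
[8] ddddddd
ddddddd
dddAAdd
ddA>Add
ddAAddd
ddddddd
ddddddd
[9] ddddddd
ddddddd
dddAAdd
ddAAAdd
ddAvddd
ddddddd
ddddddd
[10] ddddddd
ddddddd
dddAAdd
ddAAAdd
ddAd>dd
ddddddd
ddddddd
[11] ddddddd
ddddddd
dddAAdd
ddAAAdd
ddAdAdd
ddddvdd
ddddddd
[12] ddddddd
ddddddd
dddAAdd
ddAAAdd
ddAdAdd
ddd<Add
ddddddd
[13] ddddddd
ddddddd
dddAAdd
ddAAAdd
ddA^Add
dddAAdd
ddddddd
[14] ddddddd
ddddddd
dddAAdd
ddAAAdd
ddAA>dd
dddAAdd
ddddddd
[15] ddddddd
ddddddd
dddAAdd
ddAA^dd
ddAAddd
dddAAdd
ddddddd
[16] ddddddd
ddddddd
dddAAdd
ddA<ddd
ddAAddd
dddAAdd
ddddddd
[17] ddddddd
ddddddd
dddAAdd
ddAdddd
ddAvddd
dddAAdd
ddddddd
[18] ddddddd
ddddddd
dddAAdd
ddAdddd
ddAd>dd
dddAAdd
ddddddd

1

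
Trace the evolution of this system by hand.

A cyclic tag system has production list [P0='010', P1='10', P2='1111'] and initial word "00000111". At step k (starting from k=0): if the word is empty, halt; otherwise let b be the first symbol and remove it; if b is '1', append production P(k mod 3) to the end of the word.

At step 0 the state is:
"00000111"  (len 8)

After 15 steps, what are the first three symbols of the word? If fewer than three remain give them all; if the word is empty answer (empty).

101

gen 0: "00000111"  (len 8)
gen 1: "0000111"  (len 7)
gen 2: "000111"  (len 6)
gen 3: "00111"  (len 5)
gen 4: "0111"  (len 4)
gen 5: "111"  (len 3)
gen 6: "111111"  (len 6)
gen 7: "11111010"  (len 8)
gen 8: "111101010"  (len 9)
gen 9: "111010101111"  (len 12)
gen 10: "11010101111010"  (len 14)
gen 11: "101010111101010"  (len 15)
gen 12: "010101111010101111"  (len 18)
gen 13: "10101111010101111"  (len 17)
gen 14: "010111101010111110"  (len 18)
gen 15: "10111101010111110"  (len 17)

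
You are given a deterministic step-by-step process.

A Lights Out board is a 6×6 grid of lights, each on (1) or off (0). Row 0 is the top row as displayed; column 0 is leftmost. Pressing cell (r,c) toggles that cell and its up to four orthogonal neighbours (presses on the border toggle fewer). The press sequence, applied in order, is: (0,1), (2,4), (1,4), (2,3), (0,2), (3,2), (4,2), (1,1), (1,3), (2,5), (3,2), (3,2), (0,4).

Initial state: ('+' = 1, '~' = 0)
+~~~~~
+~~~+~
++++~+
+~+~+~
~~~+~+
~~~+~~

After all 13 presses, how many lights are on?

17

gen 0: +~~~~~
+~~~+~
++++~+
+~+~+~
~~~+~+
~~~+~~
gen 1: ~++~~~
++~~+~
++++~+
+~+~+~
~~~+~+
~~~+~~
gen 2: ~++~~~
++~~~~
+++~+~
+~+~~~
~~~+~+
~~~+~~
gen 3: ~++~+~
++~+++
+++~~~
+~+~~~
~~~+~+
~~~+~~
gen 4: ~++~+~
++~~++
++~++~
+~++~~
~~~+~+
~~~+~~
gen 5: ~~~++~
+++~++
++~++~
+~++~~
~~~+~+
~~~+~~
gen 6: ~~~++~
+++~++
+++++~
++~~~~
~~++~+
~~~+~~
gen 7: ~~~++~
+++~++
+++++~
+++~~~
~+~~~+
~~++~~
gen 8: ~+~++~
~~~~++
+~+++~
+++~~~
~+~~~+
~~++~~
gen 9: ~+~~+~
~~++~+
+~+~+~
+++~~~
~+~~~+
~~++~~
gen 10: ~+~~+~
~~++~~
+~+~~+
+++~~+
~+~~~+
~~++~~
gen 11: ~+~~+~
~~++~~
+~~~~+
+~~+~+
~++~~+
~~++~~
gen 12: ~+~~+~
~~++~~
+~+~~+
+++~~+
~+~~~+
~~++~~
gen 13: ~+~+~+
~~+++~
+~+~~+
+++~~+
~+~~~+
~~++~~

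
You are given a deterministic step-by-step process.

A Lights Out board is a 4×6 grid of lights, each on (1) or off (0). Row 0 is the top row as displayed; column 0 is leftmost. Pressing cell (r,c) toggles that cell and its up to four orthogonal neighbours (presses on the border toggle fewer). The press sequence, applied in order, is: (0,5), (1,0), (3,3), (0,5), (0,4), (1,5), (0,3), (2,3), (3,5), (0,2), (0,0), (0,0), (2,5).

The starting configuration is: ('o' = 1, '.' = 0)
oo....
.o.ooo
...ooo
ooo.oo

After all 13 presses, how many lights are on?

14

gen 0: oo....
.o.ooo
...ooo
ooo.oo
gen 1: oo..oo
.o.oo.
...ooo
ooo.oo
gen 2: .o..oo
o..oo.
o..ooo
ooo.oo
gen 3: .o..oo
o..oo.
o...oo
oo.o.o
gen 4: .o....
o..ooo
o...oo
oo.o.o
gen 5: .o.ooo
o..o.o
o...oo
oo.o.o
gen 6: .o.oo.
o..oo.
o...o.
oo.o.o
gen 7: .oo...
o...o.
o...o.
oo.o.o
gen 8: .oo...
o..oo.
o.oo..
oo...o
gen 9: .oo...
o..oo.
o.oo.o
oo..o.
gen 10: ...o..
o.ooo.
o.oo.o
oo..o.
gen 11: oo.o..
..ooo.
o.oo.o
oo..o.
gen 12: ...o..
o.ooo.
o.oo.o
oo..o.
gen 13: ...o..
o.oooo
o.ooo.
oo..oo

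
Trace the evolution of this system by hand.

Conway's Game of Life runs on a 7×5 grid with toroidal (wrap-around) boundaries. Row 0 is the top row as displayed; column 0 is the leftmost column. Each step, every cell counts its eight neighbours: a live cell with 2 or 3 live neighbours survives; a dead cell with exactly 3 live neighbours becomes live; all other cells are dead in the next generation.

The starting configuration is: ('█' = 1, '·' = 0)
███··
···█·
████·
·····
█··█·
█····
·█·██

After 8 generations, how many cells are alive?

t=0: ███··
···█·
████·
·····
█··█·
█····
·█·██
t=1: ██···
···█·
·████
█··█·
····█
████·
···██
t=2: █·██·
···█·
██···
██···
·····
███··
···█·
t=3: ··██·
█··█·
███·█
██···
··█··
·██··
█··█·
t=4: ·███·
█····
··██·
···██
█·█··
·███·
···██
t=5: ████·
····█
··██·
·█··█
█····
██···
█···█
t=6: ·███·
█···█
█·███
█████
····█
·█···
···█·
t=7: ████·
·····
·····
·····
····█
·····
·█·█·
t=8: ██·██
·██··
·····
·····
·····
·····
██·██

10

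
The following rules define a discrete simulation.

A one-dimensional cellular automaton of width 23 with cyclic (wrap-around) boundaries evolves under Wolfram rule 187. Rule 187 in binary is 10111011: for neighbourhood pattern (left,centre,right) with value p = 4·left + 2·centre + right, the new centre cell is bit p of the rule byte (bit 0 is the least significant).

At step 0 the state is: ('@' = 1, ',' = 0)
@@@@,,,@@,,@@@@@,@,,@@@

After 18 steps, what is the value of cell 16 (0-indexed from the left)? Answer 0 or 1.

step 0: @@@@,,,@@,,@@@@@,@,,@@@
step 1: @@@,@@@@,@@@@@@,@,@@@@@
step 2: @@,@@@@,@@@@@@,@,@@@@@@
step 3: @,@@@@,@@@@@@,@,@@@@@@@
step 4: ,@@@@,@@@@@@,@,@@@@@@@@
step 5: @@@@,@@@@@@,@,@@@@@@@@,
step 6: @@@,@@@@@@,@,@@@@@@@@,@
step 7: @@,@@@@@@,@,@@@@@@@@,@@
step 8: @,@@@@@@,@,@@@@@@@@,@@@
step 9: ,@@@@@@,@,@@@@@@@@,@@@@
step 10: @@@@@@,@,@@@@@@@@,@@@@,
step 11: @@@@@,@,@@@@@@@@,@@@@,@
step 12: @@@@,@,@@@@@@@@,@@@@,@@
step 13: @@@,@,@@@@@@@@,@@@@,@@@
step 14: @@,@,@@@@@@@@,@@@@,@@@@
step 15: @,@,@@@@@@@@,@@@@,@@@@@
step 16: ,@,@@@@@@@@,@@@@,@@@@@@
step 17: @,@@@@@@@@,@@@@,@@@@@@,
step 18: ,@@@@@@@@,@@@@,@@@@@@,@

1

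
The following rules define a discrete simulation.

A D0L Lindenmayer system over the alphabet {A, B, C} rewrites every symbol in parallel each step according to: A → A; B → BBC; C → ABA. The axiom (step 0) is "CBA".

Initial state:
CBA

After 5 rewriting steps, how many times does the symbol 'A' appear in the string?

t=0: CBA
t=1: ABABBCA
t=2: ABBCABBCBBCABAA
t=3: ABBCBBCABAABBCBBCABABBCBBCABAABBCAA
t=4: ABBCBBCABABBCBBCABAABBCAABBCBBCABABBCBBCABAABBCABBCBBCABABBCBBCABAABBCAABBCBBCABAAA
t=5: ABBCBBCABABBCBBCABAABBCABBCBBCABABBCBBCABAABBCAABBCBBCABAA…CBBCABABBCBBCABAABBCAABBCBBCABAAABBCBBCABABBCBBCABAABBCAAA  (len 199)

59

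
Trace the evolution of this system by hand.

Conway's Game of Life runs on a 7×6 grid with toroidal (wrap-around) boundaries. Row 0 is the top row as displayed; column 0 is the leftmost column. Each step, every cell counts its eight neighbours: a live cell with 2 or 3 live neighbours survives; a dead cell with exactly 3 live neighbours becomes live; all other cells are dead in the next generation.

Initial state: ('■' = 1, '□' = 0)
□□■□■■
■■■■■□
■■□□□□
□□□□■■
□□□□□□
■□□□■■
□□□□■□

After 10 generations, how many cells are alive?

step 0: □□■□■■
■■■■■□
■■□□□□
□□□□■■
□□□□□□
■□□□■■
□□□□■□
step 1: ■□■□□□
□□□□■□
□□□□□□
■□□□□■
■□□□□□
□□□□■■
■□□□□□
step 2: □■□□□■
□□□□□□
□□□□□■
■□□□□■
■□□□■□
■□□□□■
■■□□□□
step 3: □■□□□□
■□□□□□
■□□□□■
■□□□■□
□■□□■□
□□□□□□
□■□□□□
step 4: ■■□□□□
■■□□□■
■■□□□□
■■□□■□
□□□□□■
□□□□□□
□□□□□□
step 5: □■□□□■
□□■□□■
□□■□□□
□■□□□□
■□□□□■
□□□□□□
□□□□□□
step 6: ■□□□□□
■■■□□□
□■■□□□
■■□□□□
■□□□□□
□□□□□□
□□□□□□
step 7: ■□□□□□
■□■□□□
□□□□□□
■□■□□□
■■□□□□
□□□□□□
□□□□□□
step 8: □■□□□□
□■□□□□
□□□□□□
■□□□□□
■■□□□□
□□□□□□
□□□□□□
step 9: □□□□□□
□□□□□□
□□□□□□
■■□□□□
■■□□□□
□□□□□□
□□□□□□
step 10: □□□□□□
□□□□□□
□□□□□□
■■□□□□
■■□□□□
□□□□□□
□□□□□□

4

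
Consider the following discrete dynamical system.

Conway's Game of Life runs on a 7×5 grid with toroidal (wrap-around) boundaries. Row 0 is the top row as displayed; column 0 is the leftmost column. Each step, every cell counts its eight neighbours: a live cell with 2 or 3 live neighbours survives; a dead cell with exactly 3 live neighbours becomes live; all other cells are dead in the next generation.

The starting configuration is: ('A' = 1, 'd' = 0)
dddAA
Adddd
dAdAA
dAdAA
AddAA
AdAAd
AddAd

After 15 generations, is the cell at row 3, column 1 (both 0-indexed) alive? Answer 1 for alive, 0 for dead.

t=0: dddAA
Adddd
dAdAA
dAdAA
AddAA
AdAAd
AddAd
t=1: AddAd
AdAdd
dAdAd
dAddd
ddddd
AdAdd
AAddd
t=2: AdAdd
AdAAd
AAddd
ddAdd
dAddd
Adddd
AdAdd
t=3: AdAdd
AdAAd
AddAA
AdAdd
dAddd
Adddd
AdddA
t=4: AdAdd
AdAdd
Adddd
AdAAd
AAddd
AAddA
AdddA
t=5: AddAd
AdddA
AdAAd
AdAdd
dddAd
ddddd
dddAd
t=6: AddAd
AdAdd
AdAAd
ddAdd
ddddd
ddddd
ddddA
t=7: AAdAd
AdAdd
ddAAA
dAAAd
ddddd
ddddd
ddddA
t=8: AAAAd
Adddd
AdddA
dAddA
ddAdd
ddddd
AdddA
t=9: ddAAd
ddAAd
dAddA
dAdAA
ddddd
ddddd
AdAAA
t=10: ddddd
dAddA
dAddA
ddAAA
ddddd
dddAA
dAAdA
t=11: dAAAd
ddddd
dAddA
AdAAA
ddAdd
AdAAA
AdAdA
t=12: AAAAA
AAdAd
dAAdA
AdAdA
ddddd
AdAdd
ddddd
t=13: dddAd
ddddd
ddddd
AdAdA
AddAA
ddddd
ddddd
t=14: ddddd
ddddd
ddddd
AAddd
AAdAd
ddddA
ddddd
t=15: ddddd
ddddd
ddddd
AAAdA
dAAdd
AdddA
ddddd

1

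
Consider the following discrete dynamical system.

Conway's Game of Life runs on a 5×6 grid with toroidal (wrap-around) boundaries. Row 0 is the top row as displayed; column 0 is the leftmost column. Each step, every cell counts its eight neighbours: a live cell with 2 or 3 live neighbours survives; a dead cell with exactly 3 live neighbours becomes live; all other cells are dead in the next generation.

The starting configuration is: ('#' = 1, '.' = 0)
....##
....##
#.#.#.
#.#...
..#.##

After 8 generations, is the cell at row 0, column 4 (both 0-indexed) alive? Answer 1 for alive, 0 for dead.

k=0  ....##
....##
#.#.#.
#.#...
..#.##
k=1  #.....
#.....
#...#.
#.#.#.
##..#.
k=2  #.....
##....
#..#..
#...#.
#..#..
k=3  #....#
##...#
#.....
##.##.
##....
k=4  ......
.#....
..#.#.
..#...
..#.#.
k=5  ......
......
.###..
.##...
...#..
k=6  ......
..#...
.#.#..
.#....
..#...
k=7  ......
..#...
.#....
.#....
......
k=8  ......
......
.##...
......
......

0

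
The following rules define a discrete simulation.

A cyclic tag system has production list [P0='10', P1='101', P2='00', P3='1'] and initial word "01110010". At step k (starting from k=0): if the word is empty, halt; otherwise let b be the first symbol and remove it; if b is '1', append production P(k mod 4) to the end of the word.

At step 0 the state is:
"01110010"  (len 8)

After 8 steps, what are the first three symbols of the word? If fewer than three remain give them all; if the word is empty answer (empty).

k=0  "01110010"  (len 8)
k=1  "1110010"  (len 7)
k=2  "110010101"  (len 9)
k=3  "1001010100"  (len 10)
k=4  "0010101001"  (len 10)
k=5  "010101001"  (len 9)
k=6  "10101001"  (len 8)
k=7  "010100100"  (len 9)
k=8  "10100100"  (len 8)

101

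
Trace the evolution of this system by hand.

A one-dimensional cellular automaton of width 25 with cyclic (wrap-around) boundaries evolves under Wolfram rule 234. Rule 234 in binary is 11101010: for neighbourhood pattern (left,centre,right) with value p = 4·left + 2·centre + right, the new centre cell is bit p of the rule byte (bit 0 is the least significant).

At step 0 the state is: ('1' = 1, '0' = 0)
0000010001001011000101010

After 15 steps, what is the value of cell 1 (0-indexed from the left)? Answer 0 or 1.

1

step 0: 0000010001001011000101010
step 1: 0000100010010111001010100
step 2: 0001000100101111010101000
step 3: 0010001001011111101010000
step 4: 0100010010111111110100000
step 5: 1000100101111111111000000
step 6: 0001001011111111111000001
step 7: 0010010111111111111000010
step 8: 0100101111111111111000100
step 9: 1001011111111111111001000
step 10: 0010111111111111111010001
step 11: 0101111111111111111100010
step 12: 1011111111111111111100100
step 13: 0111111111111111111101001
step 14: 1111111111111111111110010
step 15: 1111111111111111111110101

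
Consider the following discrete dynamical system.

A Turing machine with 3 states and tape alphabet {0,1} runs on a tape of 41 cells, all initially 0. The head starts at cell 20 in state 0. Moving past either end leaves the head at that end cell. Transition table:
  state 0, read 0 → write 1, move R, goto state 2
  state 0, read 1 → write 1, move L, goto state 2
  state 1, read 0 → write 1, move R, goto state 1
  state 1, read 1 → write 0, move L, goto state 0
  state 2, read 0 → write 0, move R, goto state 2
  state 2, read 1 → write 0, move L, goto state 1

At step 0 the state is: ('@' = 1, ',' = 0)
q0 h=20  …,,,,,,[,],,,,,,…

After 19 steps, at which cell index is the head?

t=0: q0 h=20  …,,,,,,[,],,,,,,…
t=1: q2 h=21  …,,,,,@[,],,,,,,…
t=2: q2 h=22  …,,,,@,[,],,,,,,…
t=3: q2 h=23  …,,,@,,[,],,,,,,…
t=4: q2 h=24  …,,@,,,[,],,,,,,…
t=5: q2 h=25  …,@,,,,[,],,,,,,…
t=6: q2 h=26  …@,,,,,[,],,,,,,…
t=7: q2 h=27  …,,,,,,[,],,,,,,…
t=8: q2 h=28  …,,,,,,[,],,,,,,…
t=9: q2 h=29  …,,,,,,[,],,,,,,…
t=10: q2 h=30  …,,,,,,[,],,,,,,…
t=11: q2 h=31  …,,,,,,[,],,,,,,…
t=12: q2 h=32  …,,,,,,[,],,,,,,…
t=13: q2 h=33  …,,,,,,[,],,,,,,…
t=14: q2 h=34  …,,,,,,[,],,,,,,|
t=15: q2 h=35  …,,,,,,[,],,,,,|
t=16: q2 h=36  …,,,,,,[,],,,,|
t=17: q2 h=37  …,,,,,,[,],,,|
t=18: q2 h=38  …,,,,,,[,],,|
t=19: q2 h=39  …,,,,,,[,],|

39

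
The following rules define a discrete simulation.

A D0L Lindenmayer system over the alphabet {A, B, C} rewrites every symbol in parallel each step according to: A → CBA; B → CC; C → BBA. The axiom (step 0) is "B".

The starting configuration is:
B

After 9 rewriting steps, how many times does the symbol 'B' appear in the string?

step 0: B
step 1: CC
step 2: BBABBA
step 3: CCCCCBACCCCCBA
step 4: BBABBABBABBABBACCCBABBABBABBABBABBACCCBA
step 5: CCCCCBACCCCCBACCCCCBACCCCCBACCCCCBABBABBABBACCCBACCCCCBACCCCCBACCCCCBACCCCCBACCCCCBABBABBABBACCCBA
step 6: BBABBABBABBABBACCCBABBABBABBABBABBACCCBABBABBABBABBABBACCC…CBABBABBABBABBABBACCCBACCCCCBACCCCCBACCCCCBABBABBABBACCCBA  (len 270)
step 7: CCCCCBACCCCCBACCCCCBACCCCCBACCCCCBABBABBABBACCCBACCCCCBACC…CBABBABBABBABBABBACCCBACCCCCBACCCCCBACCCCCBABBABBABBACCCBA  (len 680)
step 8: BBABBABBABBABBACCCBABBABBABBABBABBACCCBABBABBABBABBABBACCC…CBABBABBABBABBABBACCCBACCCCCBACCCCCBACCCCCBABBABBABBACCCBA  (len 1834)
step 9: CCCCCBACCCCCBACCCCCBACCCCCBACCCCCBABBABBABBACCCBACCCCCBACC…CBABBABBABBABBABBACCCBACCCCCBACCCCCBACCCCCBABBABBABBACCCBA  (len 4694)

1578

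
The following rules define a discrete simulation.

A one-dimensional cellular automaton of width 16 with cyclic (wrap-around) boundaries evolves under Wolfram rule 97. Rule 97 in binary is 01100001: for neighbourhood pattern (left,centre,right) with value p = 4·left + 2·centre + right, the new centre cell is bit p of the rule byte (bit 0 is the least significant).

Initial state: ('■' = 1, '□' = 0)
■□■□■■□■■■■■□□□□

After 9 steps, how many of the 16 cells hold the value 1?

t=0: ■□■□■■□■■■■■□□□□
t=1: □■□■□■■□□□□■□■■□
t=2: □□■□■□■□■■□□■□■□
t=3: ■□□■□■□■□■□□□■□□
t=4: □□□□■□■□■□□■□□□□
t=5: ■■■□□■□■□□□□□■■■
t=6: □□■□□□■□□■■■□□□□
t=7: ■□□□■□□□□□□■□■■■
t=8: ■□■□□□■■■■□□■□□□
t=9: □■□□■□□□□■□□□□■□

4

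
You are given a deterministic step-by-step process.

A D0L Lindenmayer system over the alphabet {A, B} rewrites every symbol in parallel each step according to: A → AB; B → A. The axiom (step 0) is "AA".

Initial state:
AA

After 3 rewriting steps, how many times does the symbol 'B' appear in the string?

t=0: AA
t=1: ABAB
t=2: ABAABA
t=3: ABAABABAAB

4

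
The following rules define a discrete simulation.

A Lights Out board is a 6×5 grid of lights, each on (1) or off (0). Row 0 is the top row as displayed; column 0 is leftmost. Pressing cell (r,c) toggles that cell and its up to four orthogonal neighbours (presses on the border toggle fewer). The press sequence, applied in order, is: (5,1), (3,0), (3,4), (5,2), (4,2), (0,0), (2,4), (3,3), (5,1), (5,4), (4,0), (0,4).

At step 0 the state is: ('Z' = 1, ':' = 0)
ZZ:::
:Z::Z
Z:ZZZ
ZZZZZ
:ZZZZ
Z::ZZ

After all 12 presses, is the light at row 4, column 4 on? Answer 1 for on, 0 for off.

1

k=0  ZZ:::
:Z::Z
Z:ZZZ
ZZZZZ
:ZZZZ
Z::ZZ
k=1  ZZ:::
:Z::Z
Z:ZZZ
ZZZZZ
::ZZZ
:ZZZZ
k=2  ZZ:::
:Z::Z
::ZZZ
::ZZZ
Z:ZZZ
:ZZZZ
k=3  ZZ:::
:Z::Z
::ZZ:
::Z::
Z:ZZ:
:ZZZZ
k=4  ZZ:::
:Z::Z
::ZZ:
::Z::
Z::Z:
::::Z
k=5  ZZ:::
:Z::Z
::ZZ:
:::::
ZZZ::
::Z:Z
k=6  :::::
ZZ::Z
::ZZ:
:::::
ZZZ::
::Z:Z
k=7  :::::
ZZ:::
::Z:Z
::::Z
ZZZ::
::Z:Z
k=8  :::::
ZZ:::
::ZZZ
::ZZ:
ZZZZ:
::Z:Z
k=9  :::::
ZZ:::
::ZZZ
::ZZ:
Z:ZZ:
ZZ::Z
k=10  :::::
ZZ:::
::ZZZ
::ZZ:
Z:ZZZ
ZZ:Z:
k=11  :::::
ZZ:::
::ZZZ
Z:ZZ:
:ZZZZ
:Z:Z:
k=12  :::ZZ
ZZ::Z
::ZZZ
Z:ZZ:
:ZZZZ
:Z:Z: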